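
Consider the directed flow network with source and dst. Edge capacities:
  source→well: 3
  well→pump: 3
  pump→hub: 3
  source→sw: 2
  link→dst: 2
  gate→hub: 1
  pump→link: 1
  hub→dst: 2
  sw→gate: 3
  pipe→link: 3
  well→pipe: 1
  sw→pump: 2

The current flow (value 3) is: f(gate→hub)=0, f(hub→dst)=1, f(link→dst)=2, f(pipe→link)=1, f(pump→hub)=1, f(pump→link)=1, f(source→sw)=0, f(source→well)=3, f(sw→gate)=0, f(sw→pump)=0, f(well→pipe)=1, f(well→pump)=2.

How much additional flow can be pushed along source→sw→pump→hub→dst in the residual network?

Residual capacities along the path: source→sw: 2, sw→pump: 2, pump→hub: 2, hub→dst: 1.
Minimum is 1.

1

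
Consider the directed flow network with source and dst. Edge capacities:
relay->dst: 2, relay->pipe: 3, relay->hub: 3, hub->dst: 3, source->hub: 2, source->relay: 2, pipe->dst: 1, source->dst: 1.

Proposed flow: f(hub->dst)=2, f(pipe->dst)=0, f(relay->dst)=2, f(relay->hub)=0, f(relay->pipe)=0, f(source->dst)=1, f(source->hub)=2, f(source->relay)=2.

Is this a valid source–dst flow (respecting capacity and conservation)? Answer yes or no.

Every edge has 0 ≤ f(e) ≤ cap(e).
At each intermediate node, inflow equals outflow.

Yes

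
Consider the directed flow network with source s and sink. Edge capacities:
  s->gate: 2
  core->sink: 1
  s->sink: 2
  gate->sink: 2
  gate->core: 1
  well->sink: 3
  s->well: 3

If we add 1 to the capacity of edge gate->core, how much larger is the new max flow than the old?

0

Original max flow = 7.
Edge gate->core does not cross the min cut (source side {s}), so extra capacity there cannot help.
New max flow = 7. Increase = 0.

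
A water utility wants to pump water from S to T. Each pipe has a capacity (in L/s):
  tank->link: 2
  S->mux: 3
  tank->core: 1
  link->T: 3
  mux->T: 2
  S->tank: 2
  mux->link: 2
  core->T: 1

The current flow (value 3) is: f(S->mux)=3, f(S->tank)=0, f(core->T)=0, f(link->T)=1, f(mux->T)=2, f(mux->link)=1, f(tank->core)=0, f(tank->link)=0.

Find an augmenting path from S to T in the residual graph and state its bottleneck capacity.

S->tank->link->T, bottleneck 2

Residual along S->tank->link->T: S->tank: 2, tank->link: 2, link->T: 2.
Bottleneck = min = 2.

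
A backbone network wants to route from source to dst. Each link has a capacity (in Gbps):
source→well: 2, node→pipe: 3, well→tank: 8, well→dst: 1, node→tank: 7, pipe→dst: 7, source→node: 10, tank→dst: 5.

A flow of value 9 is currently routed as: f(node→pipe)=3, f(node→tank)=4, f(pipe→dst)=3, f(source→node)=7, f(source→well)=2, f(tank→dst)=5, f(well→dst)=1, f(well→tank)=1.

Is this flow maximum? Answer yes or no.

Residual reachable from source: {node, source, tank, well}; dst is not reachable.
Saturated cut: node→pipe, well→dst, tank→dst with total capacity 9 = current flow value. Flow is maximum.

Yes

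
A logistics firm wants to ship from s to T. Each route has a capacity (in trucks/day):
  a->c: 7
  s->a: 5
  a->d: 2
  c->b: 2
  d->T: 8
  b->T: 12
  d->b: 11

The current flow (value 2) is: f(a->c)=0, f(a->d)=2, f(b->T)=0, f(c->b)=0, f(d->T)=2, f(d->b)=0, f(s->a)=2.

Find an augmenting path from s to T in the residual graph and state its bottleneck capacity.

Residual along s->a->c->b->T: s->a: 3, a->c: 7, c->b: 2, b->T: 12.
Bottleneck = min = 2.

s->a->c->b->T, bottleneck 2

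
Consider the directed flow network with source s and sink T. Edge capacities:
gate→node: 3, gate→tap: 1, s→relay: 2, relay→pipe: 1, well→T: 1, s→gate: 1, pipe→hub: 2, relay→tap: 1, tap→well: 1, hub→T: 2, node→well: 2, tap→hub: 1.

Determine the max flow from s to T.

Augment s→gate→node→well→T: bottleneck 1. Total 1.
Augment s→relay→tap→hub→T: bottleneck 1. Total 2.
Augment s→relay→pipe→hub→T: bottleneck 1. Total 3.
No augmenting path remains in the residual graph.

3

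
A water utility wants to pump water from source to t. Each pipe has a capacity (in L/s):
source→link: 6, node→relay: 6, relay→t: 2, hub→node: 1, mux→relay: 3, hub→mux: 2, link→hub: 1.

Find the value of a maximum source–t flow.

Augment source→link→hub→mux→relay→t: bottleneck 1. Total 1.
No augmenting path remains in the residual graph.

1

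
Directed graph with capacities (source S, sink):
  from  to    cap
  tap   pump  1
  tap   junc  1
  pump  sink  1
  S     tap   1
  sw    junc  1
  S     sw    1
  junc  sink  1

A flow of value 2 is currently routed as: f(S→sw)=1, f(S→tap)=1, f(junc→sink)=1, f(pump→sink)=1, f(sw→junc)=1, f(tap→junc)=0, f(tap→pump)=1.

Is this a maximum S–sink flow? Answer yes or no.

Residual reachable from S: {S}; sink is not reachable.
Saturated cut: S→tap, S→sw with total capacity 2 = current flow value. Flow is maximum.

Yes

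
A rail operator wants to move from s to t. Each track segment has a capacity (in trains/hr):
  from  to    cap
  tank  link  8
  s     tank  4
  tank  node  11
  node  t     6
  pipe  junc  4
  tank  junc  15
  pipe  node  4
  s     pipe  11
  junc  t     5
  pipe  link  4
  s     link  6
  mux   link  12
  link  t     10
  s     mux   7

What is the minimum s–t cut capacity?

Max flow = 21 (via 7 augmenting paths).
In the residual at optimum, the set reachable from s is {junc, link, mux, node, pipe, s, tank}.
Cut edges: node→t (cap 6), link→t (cap 10), junc→t (cap 5). Sum = 21.

21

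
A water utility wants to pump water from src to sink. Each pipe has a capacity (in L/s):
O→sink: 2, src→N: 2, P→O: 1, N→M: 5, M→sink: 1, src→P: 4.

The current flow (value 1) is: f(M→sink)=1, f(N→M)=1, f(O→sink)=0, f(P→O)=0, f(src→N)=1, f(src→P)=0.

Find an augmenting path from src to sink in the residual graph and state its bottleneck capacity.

src→P→O→sink, bottleneck 1

Residual along src→P→O→sink: src→P: 4, P→O: 1, O→sink: 2.
Bottleneck = min = 1.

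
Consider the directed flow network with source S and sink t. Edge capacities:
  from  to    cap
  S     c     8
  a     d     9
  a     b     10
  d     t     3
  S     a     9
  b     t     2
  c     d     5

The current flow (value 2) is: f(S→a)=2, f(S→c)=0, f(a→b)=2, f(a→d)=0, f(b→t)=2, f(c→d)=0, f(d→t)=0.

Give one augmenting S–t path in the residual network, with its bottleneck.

Residual along S→a→d→t: S→a: 7, a→d: 9, d→t: 3.
Bottleneck = min = 3.

S→a→d→t, bottleneck 3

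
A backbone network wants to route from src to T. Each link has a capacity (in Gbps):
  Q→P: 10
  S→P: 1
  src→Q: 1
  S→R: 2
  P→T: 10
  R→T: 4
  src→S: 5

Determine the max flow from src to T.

4

Augment src→Q→P→T: bottleneck 1. Total 1.
Augment src→S→P→T: bottleneck 1. Total 2.
Augment src→S→R→T: bottleneck 2. Total 4.
No augmenting path remains in the residual graph.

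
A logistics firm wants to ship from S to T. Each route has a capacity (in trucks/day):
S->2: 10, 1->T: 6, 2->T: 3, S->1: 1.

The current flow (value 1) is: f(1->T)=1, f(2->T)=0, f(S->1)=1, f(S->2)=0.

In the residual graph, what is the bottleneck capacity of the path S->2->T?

Residual capacities along the path: S->2: 10, 2->T: 3.
Minimum is 3.

3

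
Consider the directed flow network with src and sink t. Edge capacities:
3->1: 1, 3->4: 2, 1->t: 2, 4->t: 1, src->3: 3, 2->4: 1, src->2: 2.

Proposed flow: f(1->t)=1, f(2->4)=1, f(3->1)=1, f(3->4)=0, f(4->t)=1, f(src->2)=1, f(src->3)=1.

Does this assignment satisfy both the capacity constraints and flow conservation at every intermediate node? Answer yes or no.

Every edge has 0 ≤ f(e) ≤ cap(e).
At each intermediate node, inflow equals outflow.

Yes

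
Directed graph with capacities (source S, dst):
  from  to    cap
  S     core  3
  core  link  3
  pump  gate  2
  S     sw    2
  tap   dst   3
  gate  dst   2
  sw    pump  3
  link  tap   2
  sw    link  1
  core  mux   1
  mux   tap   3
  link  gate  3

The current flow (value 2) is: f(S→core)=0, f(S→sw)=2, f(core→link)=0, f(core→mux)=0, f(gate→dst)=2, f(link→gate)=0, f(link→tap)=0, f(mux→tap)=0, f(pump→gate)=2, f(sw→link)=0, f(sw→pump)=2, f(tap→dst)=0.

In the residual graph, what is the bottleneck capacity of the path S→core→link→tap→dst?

2

Residual capacities along the path: S→core: 3, core→link: 3, link→tap: 2, tap→dst: 3.
Minimum is 2.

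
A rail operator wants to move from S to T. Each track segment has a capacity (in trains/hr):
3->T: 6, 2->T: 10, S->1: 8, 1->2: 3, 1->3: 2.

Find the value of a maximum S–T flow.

Augment S->1->3->T: bottleneck 2. Total 2.
Augment S->1->2->T: bottleneck 3. Total 5.
No augmenting path remains in the residual graph.

5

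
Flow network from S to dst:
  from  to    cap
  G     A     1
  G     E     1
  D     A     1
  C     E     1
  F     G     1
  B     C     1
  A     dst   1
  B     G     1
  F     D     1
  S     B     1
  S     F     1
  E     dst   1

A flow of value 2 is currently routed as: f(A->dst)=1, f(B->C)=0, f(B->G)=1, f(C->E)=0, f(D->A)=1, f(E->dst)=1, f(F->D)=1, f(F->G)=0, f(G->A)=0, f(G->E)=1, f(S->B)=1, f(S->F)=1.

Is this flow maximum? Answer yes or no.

Residual reachable from S: {S}; dst is not reachable.
Saturated cut: S->F, S->B with total capacity 2 = current flow value. Flow is maximum.

Yes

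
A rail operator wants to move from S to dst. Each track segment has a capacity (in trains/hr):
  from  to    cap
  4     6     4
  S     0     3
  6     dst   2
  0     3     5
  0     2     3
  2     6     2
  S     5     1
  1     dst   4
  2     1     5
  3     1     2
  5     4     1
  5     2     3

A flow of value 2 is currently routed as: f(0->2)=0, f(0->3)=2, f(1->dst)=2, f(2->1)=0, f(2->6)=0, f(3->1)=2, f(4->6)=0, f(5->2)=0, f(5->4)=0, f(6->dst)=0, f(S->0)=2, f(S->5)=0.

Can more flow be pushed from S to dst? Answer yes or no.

Residual path S->0->2->1->dst has bottleneck 1 > 0.
Pushing 1 along it raises the flow to 3, so the given flow is not maximum.

Yes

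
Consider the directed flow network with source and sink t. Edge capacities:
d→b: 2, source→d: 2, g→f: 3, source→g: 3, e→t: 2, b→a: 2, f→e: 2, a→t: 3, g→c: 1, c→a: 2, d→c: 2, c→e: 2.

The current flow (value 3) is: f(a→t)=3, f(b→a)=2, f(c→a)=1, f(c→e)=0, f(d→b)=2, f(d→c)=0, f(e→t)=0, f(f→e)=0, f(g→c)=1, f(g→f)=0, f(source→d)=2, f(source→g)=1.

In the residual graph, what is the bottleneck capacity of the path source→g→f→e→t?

2

Residual capacities along the path: source→g: 2, g→f: 3, f→e: 2, e→t: 2.
Minimum is 2.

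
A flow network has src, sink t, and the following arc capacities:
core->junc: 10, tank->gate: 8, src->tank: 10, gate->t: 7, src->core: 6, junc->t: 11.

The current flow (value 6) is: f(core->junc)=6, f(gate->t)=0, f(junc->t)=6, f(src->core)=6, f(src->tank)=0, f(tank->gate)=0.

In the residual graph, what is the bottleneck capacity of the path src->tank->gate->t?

Residual capacities along the path: src->tank: 10, tank->gate: 8, gate->t: 7.
Minimum is 7.

7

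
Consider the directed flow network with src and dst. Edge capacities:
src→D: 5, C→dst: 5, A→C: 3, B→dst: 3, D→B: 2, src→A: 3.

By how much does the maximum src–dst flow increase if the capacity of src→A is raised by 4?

0

Original max flow = 5.
Even with extra capacity on src→A, another cut of capacity 5 remains binding.
New max flow = 5. Increase = 0.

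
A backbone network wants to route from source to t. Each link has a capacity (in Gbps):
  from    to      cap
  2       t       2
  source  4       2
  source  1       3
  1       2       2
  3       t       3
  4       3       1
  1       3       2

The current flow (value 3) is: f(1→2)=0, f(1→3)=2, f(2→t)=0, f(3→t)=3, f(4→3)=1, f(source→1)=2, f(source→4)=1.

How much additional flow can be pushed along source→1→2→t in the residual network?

1

Residual capacities along the path: source→1: 1, 1→2: 2, 2→t: 2.
Minimum is 1.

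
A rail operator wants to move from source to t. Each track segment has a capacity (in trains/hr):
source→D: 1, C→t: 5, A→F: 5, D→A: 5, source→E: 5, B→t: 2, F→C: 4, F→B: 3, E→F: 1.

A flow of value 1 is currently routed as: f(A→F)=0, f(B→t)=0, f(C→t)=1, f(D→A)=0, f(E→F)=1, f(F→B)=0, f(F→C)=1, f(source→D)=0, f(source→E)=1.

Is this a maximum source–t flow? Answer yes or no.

Residual path source→D→A→F→C→t has bottleneck 1 > 0.
Pushing 1 along it raises the flow to 2, so the given flow is not maximum.

No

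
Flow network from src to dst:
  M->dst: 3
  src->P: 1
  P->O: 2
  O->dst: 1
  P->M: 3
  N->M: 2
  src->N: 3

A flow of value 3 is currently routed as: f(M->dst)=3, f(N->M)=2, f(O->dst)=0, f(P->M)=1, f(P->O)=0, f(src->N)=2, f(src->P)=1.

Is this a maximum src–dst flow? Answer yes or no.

Yes

Residual reachable from src: {N, src}; dst is not reachable.
Saturated cut: src->P, N->M with total capacity 3 = current flow value. Flow is maximum.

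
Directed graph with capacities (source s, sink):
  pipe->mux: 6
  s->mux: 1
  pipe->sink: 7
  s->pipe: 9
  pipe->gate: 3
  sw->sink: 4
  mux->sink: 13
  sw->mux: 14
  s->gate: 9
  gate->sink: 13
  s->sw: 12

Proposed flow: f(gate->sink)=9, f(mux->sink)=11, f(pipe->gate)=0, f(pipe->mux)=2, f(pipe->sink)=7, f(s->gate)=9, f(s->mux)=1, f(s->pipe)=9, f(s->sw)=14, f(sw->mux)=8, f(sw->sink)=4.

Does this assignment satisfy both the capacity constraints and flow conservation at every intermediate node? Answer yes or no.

Capacity violated on s->sw: flow 14 > capacity 12.

No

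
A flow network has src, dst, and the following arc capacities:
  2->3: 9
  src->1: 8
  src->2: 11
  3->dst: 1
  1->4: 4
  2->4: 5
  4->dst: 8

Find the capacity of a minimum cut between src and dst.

9

Max flow = 9 (via 3 augmenting paths).
In the residual at optimum, the set reachable from src is {1, 2, 3, 4, src}.
Cut edges: 3->dst (cap 1), 4->dst (cap 8). Sum = 9.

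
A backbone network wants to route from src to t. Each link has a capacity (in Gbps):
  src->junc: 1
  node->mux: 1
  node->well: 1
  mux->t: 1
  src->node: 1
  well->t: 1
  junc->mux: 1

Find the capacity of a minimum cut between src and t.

2

Max flow = 2 (via 2 augmenting paths).
In the residual at optimum, the set reachable from src is {src}.
Cut edges: src->node (cap 1), src->junc (cap 1). Sum = 2.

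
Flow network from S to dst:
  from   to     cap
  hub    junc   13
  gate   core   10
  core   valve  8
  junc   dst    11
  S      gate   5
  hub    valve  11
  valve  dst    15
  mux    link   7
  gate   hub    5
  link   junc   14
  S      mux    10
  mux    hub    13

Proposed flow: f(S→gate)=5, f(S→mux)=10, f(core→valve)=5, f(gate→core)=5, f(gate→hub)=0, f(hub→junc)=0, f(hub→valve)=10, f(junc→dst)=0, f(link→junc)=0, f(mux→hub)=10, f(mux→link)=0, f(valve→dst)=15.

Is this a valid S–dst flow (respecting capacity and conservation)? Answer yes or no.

Every edge has 0 ≤ f(e) ≤ cap(e).
At each intermediate node, inflow equals outflow.

Yes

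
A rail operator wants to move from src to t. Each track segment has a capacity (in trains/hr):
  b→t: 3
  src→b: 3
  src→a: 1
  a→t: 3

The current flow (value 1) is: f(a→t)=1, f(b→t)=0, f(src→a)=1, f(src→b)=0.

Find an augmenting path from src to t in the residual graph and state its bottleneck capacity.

src→b→t, bottleneck 3

Residual along src→b→t: src→b: 3, b→t: 3.
Bottleneck = min = 3.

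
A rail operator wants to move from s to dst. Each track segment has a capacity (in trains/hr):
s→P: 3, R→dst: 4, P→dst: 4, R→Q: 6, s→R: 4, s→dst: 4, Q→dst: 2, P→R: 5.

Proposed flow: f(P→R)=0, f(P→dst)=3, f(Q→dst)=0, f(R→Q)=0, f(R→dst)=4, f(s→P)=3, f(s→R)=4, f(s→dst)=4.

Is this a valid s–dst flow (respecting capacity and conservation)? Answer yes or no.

Every edge has 0 ≤ f(e) ≤ cap(e).
At each intermediate node, inflow equals outflow.

Yes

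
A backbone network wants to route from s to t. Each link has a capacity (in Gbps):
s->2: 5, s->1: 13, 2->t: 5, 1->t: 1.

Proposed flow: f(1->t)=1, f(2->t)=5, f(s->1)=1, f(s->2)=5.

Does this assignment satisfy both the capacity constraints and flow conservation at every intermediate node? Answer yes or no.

Yes

Every edge has 0 ≤ f(e) ≤ cap(e).
At each intermediate node, inflow equals outflow.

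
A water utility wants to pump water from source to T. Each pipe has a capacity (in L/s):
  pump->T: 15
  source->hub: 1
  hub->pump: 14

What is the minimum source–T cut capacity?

Max flow = 1 (via 1 augmenting path).
In the residual at optimum, the set reachable from source is {source}.
Cut edges: source->hub (cap 1). Sum = 1.

1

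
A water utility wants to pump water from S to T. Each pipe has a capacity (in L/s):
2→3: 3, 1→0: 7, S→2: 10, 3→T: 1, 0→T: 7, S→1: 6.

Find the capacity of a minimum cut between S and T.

7

Max flow = 7 (via 2 augmenting paths).
In the residual at optimum, the set reachable from S is {2, 3, S}.
Cut edges: S→1 (cap 6), 3→T (cap 1). Sum = 7.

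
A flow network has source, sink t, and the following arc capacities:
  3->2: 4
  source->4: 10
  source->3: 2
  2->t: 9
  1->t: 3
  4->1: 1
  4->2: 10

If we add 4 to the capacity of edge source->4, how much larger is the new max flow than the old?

0

Original max flow = 10.
Edge source->4 does not cross the min cut (source side {2, 3, 4, source}), so extra capacity there cannot help.
New max flow = 10. Increase = 0.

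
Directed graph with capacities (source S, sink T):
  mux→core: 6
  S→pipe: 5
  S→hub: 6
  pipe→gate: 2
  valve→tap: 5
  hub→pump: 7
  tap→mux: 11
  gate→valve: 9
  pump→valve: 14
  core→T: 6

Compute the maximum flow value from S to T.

5

Augment S→hub→pump→valve→tap→mux→core→T: bottleneck 5. Total 5.
No augmenting path remains in the residual graph.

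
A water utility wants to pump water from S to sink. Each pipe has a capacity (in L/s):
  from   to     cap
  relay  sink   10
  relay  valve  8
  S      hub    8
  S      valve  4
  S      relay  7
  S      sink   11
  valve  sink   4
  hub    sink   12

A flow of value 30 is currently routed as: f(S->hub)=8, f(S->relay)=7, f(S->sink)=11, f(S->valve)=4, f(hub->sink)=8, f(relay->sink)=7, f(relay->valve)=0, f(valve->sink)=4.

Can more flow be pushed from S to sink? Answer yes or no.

Residual reachable from S: {S}; sink is not reachable.
Saturated cut: S->relay, S->hub, S->valve, S->sink with total capacity 30 = current flow value. Flow is maximum.

No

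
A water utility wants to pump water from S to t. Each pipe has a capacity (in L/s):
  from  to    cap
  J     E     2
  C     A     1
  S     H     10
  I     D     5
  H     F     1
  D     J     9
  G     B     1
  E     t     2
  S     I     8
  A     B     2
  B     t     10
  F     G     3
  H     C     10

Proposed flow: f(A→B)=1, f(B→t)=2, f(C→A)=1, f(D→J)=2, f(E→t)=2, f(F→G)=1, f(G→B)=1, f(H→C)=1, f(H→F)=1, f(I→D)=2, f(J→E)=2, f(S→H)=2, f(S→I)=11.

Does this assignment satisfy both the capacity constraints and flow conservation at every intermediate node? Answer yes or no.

Capacity violated on S→I: flow 11 > capacity 8.

No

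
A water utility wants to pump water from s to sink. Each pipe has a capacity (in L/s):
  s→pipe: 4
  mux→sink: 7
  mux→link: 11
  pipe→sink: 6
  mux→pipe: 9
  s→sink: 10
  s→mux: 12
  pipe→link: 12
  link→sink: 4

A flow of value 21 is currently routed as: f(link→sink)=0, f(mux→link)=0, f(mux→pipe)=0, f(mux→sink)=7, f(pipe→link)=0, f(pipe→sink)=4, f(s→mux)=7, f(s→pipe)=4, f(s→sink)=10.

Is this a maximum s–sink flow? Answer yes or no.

No

Residual path s→mux→pipe→sink has bottleneck 2 > 0.
Pushing 2 along it raises the flow to 23, so the given flow is not maximum.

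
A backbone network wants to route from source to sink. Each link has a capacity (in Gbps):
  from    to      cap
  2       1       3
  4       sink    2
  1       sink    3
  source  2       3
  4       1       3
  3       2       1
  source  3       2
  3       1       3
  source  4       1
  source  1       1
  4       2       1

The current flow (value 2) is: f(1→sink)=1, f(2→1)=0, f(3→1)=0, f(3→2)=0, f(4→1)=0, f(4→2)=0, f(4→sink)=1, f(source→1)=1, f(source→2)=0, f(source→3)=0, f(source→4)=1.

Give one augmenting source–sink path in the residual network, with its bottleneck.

source→3→1→sink, bottleneck 2

Residual along source→3→1→sink: source→3: 2, 3→1: 3, 1→sink: 2.
Bottleneck = min = 2.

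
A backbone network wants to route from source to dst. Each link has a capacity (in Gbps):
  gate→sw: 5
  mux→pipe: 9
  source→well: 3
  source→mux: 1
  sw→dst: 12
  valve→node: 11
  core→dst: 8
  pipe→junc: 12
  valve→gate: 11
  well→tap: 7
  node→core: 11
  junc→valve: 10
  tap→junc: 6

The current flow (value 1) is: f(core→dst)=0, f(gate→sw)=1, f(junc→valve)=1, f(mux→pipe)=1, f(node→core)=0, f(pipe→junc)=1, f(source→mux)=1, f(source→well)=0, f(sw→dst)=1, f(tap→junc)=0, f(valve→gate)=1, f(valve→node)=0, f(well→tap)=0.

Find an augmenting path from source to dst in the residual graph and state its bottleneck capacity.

source→well→tap→junc→valve→gate→sw→dst, bottleneck 3

Residual along source→well→tap→junc→valve→gate→sw→dst: source→well: 3, well→tap: 7, tap→junc: 6, junc→valve: 9, valve→gate: 10, gate→sw: 4, sw→dst: 11.
Bottleneck = min = 3.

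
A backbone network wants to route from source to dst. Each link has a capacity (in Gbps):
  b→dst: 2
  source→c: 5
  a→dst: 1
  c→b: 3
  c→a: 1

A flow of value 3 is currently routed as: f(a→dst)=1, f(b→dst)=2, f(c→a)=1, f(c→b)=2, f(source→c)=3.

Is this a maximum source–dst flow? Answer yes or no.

Yes

Residual reachable from source: {b, c, source}; dst is not reachable.
Saturated cut: c→a, b→dst with total capacity 3 = current flow value. Flow is maximum.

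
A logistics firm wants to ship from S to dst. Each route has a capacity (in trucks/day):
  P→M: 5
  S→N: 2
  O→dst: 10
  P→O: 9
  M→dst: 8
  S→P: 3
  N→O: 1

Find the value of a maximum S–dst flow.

Augment S→N→O→dst: bottleneck 1. Total 1.
Augment S→P→O→dst: bottleneck 3. Total 4.
No augmenting path remains in the residual graph.

4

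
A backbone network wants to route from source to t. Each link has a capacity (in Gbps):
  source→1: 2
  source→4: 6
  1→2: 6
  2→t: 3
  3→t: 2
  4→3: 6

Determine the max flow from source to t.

Augment source→1→2→t: bottleneck 2. Total 2.
Augment source→4→3→t: bottleneck 2. Total 4.
No augmenting path remains in the residual graph.

4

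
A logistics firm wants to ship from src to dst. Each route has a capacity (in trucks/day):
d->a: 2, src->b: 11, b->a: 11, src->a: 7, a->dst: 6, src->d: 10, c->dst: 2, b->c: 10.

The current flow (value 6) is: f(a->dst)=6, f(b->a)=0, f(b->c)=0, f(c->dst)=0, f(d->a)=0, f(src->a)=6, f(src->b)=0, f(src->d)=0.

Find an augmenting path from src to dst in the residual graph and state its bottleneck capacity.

Residual along src->b->c->dst: src->b: 11, b->c: 10, c->dst: 2.
Bottleneck = min = 2.

src->b->c->dst, bottleneck 2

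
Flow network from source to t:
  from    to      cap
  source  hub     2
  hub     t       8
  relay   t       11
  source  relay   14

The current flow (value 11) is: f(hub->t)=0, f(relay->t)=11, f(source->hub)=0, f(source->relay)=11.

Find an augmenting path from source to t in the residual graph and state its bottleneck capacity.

Residual along source->hub->t: source->hub: 2, hub->t: 8.
Bottleneck = min = 2.

source->hub->t, bottleneck 2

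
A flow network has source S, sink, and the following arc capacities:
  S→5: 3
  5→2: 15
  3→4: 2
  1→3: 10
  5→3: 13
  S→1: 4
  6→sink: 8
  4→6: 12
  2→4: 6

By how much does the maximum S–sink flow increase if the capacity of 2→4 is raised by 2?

Original max flow = 5.
Edge 2→4 does not cross the min cut (source side {1, 3, S}), so extra capacity there cannot help.
New max flow = 5. Increase = 0.

0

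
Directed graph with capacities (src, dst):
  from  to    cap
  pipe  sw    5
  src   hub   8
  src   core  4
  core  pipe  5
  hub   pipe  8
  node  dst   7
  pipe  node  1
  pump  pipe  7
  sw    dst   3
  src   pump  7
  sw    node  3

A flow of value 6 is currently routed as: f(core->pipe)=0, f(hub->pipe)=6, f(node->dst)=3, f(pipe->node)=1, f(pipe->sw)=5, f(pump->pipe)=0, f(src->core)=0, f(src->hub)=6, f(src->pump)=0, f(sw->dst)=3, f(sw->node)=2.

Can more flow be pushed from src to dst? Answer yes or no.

Residual reachable from src: {core, hub, pipe, pump, src}; dst is not reachable.
Saturated cut: pipe->sw, pipe->node with total capacity 6 = current flow value. Flow is maximum.

No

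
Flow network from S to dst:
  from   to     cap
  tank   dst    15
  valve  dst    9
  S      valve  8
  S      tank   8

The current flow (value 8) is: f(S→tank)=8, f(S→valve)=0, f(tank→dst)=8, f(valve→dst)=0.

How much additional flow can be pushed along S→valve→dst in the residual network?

8

Residual capacities along the path: S→valve: 8, valve→dst: 9.
Minimum is 8.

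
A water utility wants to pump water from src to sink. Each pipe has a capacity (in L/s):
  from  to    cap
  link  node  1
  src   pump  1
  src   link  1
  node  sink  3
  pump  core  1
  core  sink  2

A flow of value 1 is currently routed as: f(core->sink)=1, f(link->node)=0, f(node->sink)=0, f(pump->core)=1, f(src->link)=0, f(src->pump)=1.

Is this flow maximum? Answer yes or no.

Residual path src->link->node->sink has bottleneck 1 > 0.
Pushing 1 along it raises the flow to 2, so the given flow is not maximum.

No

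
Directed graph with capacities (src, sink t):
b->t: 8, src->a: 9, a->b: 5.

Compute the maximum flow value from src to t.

5

Augment src->a->b->t: bottleneck 5. Total 5.
No augmenting path remains in the residual graph.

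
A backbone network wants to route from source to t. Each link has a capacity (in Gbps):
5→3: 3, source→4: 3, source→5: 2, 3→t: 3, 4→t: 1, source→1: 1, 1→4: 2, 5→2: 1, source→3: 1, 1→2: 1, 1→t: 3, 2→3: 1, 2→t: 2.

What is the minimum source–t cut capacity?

Max flow = 5 (via 5 augmenting paths).
In the residual at optimum, the set reachable from source is {4, source}.
Cut edges: source→5 (cap 2), source→1 (cap 1), source→3 (cap 1), 4→t (cap 1). Sum = 5.

5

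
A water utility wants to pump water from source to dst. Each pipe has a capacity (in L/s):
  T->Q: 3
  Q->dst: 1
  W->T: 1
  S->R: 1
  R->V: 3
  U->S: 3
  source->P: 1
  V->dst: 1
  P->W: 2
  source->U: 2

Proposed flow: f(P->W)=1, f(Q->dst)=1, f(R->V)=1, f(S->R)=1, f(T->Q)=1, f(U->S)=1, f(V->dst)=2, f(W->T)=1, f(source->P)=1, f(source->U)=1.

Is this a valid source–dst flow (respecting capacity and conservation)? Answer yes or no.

No

Capacity violated on V->dst: flow 2 > capacity 1.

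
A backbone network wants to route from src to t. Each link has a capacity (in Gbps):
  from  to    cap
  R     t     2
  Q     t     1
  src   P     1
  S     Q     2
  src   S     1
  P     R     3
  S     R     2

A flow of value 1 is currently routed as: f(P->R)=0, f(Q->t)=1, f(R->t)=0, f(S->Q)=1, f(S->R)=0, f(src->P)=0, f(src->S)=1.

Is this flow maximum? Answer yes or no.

No

Residual path src->P->R->t has bottleneck 1 > 0.
Pushing 1 along it raises the flow to 2, so the given flow is not maximum.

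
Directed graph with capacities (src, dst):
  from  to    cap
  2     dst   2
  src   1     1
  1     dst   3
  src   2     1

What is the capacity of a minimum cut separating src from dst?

Max flow = 2 (via 2 augmenting paths).
In the residual at optimum, the set reachable from src is {src}.
Cut edges: src->1 (cap 1), src->2 (cap 1). Sum = 2.

2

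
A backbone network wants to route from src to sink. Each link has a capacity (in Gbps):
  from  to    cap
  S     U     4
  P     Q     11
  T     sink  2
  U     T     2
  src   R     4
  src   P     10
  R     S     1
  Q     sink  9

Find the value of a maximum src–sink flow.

Augment src->P->Q->sink: bottleneck 9. Total 9.
Augment src->R->S->U->T->sink: bottleneck 1. Total 10.
No augmenting path remains in the residual graph.

10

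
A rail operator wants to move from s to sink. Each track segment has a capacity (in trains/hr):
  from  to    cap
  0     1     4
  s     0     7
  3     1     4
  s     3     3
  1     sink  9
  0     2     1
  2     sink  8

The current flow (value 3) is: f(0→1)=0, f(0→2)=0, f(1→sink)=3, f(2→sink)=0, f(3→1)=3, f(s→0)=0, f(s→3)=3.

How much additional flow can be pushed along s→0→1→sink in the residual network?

4

Residual capacities along the path: s→0: 7, 0→1: 4, 1→sink: 6.
Minimum is 4.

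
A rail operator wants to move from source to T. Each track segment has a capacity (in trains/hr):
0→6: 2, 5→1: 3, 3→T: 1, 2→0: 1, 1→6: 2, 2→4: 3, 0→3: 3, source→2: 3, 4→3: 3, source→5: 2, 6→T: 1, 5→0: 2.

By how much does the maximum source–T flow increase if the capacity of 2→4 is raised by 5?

0

Original max flow = 2.
Edge 2→4 does not cross the min cut (source side {0, 1, 2, 3, 4, 5, 6, source}), so extra capacity there cannot help.
New max flow = 2. Increase = 0.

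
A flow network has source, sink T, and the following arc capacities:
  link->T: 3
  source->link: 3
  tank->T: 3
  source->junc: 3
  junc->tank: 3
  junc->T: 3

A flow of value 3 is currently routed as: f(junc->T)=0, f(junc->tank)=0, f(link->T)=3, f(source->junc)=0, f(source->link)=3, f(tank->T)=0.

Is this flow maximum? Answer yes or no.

Residual path source->junc->T has bottleneck 3 > 0.
Pushing 3 along it raises the flow to 6, so the given flow is not maximum.

No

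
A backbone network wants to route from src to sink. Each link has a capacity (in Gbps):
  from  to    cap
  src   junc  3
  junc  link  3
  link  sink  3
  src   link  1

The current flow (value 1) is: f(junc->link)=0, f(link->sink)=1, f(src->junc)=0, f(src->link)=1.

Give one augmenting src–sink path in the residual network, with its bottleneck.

Residual along src->junc->link->sink: src->junc: 3, junc->link: 3, link->sink: 2.
Bottleneck = min = 2.

src->junc->link->sink, bottleneck 2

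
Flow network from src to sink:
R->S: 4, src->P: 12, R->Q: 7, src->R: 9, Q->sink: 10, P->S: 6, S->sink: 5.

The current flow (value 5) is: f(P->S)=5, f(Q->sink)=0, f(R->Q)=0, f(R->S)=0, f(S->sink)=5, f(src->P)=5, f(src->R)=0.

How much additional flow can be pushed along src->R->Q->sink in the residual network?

7

Residual capacities along the path: src->R: 9, R->Q: 7, Q->sink: 10.
Minimum is 7.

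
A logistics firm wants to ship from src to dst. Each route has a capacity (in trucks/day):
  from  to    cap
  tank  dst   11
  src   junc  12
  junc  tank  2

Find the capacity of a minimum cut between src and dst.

Max flow = 2 (via 1 augmenting path).
In the residual at optimum, the set reachable from src is {junc, src}.
Cut edges: junc→tank (cap 2). Sum = 2.

2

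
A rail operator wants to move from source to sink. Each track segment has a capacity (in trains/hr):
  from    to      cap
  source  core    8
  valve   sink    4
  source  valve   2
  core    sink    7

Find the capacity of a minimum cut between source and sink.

9

Max flow = 9 (via 2 augmenting paths).
In the residual at optimum, the set reachable from source is {core, source}.
Cut edges: source->valve (cap 2), core->sink (cap 7). Sum = 9.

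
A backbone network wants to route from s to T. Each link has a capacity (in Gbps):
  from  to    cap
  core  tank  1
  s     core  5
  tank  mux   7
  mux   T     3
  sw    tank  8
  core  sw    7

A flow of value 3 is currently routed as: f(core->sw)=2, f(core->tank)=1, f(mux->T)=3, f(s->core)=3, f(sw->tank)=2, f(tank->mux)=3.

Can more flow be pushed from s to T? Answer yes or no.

No

Residual reachable from s: {core, mux, s, sw, tank}; T is not reachable.
Saturated cut: mux->T with total capacity 3 = current flow value. Flow is maximum.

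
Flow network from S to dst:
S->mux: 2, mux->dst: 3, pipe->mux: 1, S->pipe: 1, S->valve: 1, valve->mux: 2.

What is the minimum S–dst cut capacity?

3

Max flow = 3 (via 2 augmenting paths).
In the residual at optimum, the set reachable from S is {S, mux, pipe, valve}.
Cut edges: mux->dst (cap 3). Sum = 3.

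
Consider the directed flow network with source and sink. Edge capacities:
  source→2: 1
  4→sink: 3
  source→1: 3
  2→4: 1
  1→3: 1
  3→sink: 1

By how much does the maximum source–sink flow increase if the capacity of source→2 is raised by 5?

Original max flow = 2.
Even with extra capacity on source→2, another cut of capacity 2 remains binding.
New max flow = 2. Increase = 0.

0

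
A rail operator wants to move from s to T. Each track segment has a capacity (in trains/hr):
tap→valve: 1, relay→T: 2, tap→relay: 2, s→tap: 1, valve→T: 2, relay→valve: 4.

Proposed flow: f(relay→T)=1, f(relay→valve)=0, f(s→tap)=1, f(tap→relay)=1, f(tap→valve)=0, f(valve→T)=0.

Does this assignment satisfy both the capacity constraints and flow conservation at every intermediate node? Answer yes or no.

Yes

Every edge has 0 ≤ f(e) ≤ cap(e).
At each intermediate node, inflow equals outflow.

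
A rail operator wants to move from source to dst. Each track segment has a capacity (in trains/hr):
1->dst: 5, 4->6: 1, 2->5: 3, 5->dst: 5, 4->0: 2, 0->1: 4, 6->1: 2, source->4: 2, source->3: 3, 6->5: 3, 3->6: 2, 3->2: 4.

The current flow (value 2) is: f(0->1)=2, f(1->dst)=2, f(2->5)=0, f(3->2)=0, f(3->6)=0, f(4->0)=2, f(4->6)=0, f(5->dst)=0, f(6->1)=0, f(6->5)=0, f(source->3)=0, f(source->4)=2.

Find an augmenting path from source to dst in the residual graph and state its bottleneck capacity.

source->3->6->1->dst, bottleneck 2

Residual along source->3->6->1->dst: source->3: 3, 3->6: 2, 6->1: 2, 1->dst: 3.
Bottleneck = min = 2.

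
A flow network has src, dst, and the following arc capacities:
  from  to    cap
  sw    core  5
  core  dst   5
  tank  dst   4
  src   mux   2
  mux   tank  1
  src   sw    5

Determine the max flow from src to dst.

Augment src->mux->tank->dst: bottleneck 1. Total 1.
Augment src->sw->core->dst: bottleneck 5. Total 6.
No augmenting path remains in the residual graph.

6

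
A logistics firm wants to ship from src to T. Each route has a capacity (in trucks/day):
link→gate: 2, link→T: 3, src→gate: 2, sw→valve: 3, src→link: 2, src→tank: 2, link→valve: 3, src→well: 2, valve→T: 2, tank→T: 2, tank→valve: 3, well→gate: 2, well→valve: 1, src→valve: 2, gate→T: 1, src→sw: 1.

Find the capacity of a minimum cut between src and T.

Max flow = 7 (via 4 augmenting paths).
In the residual at optimum, the set reachable from src is {gate, src, sw, valve, well}.
Cut edges: src→link (cap 2), src→tank (cap 2), valve→T (cap 2), gate→T (cap 1). Sum = 7.

7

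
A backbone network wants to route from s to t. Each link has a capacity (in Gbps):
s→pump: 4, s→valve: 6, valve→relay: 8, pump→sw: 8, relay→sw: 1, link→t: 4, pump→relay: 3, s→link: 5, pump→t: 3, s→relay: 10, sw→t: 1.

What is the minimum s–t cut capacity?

Max flow = 8 (via 3 augmenting paths).
In the residual at optimum, the set reachable from s is {link, pump, relay, s, sw, valve}.
Cut edges: pump→t (cap 3), link→t (cap 4), sw→t (cap 1). Sum = 8.

8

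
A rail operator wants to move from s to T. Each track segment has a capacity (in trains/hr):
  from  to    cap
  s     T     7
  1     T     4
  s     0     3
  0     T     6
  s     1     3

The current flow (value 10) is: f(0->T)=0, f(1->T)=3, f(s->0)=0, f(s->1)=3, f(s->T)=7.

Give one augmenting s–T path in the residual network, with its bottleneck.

s->0->T, bottleneck 3

Residual along s->0->T: s->0: 3, 0->T: 6.
Bottleneck = min = 3.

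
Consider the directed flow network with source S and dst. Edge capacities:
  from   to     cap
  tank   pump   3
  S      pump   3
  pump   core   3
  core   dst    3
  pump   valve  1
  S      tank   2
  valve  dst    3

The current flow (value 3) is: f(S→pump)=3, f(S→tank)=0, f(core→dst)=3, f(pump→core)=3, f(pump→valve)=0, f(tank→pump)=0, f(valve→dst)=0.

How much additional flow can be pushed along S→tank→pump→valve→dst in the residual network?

Residual capacities along the path: S→tank: 2, tank→pump: 3, pump→valve: 1, valve→dst: 3.
Minimum is 1.

1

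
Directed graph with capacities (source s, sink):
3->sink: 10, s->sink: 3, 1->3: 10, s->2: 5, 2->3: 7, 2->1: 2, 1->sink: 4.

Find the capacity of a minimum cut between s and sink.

Max flow = 8 (via 3 augmenting paths).
In the residual at optimum, the set reachable from s is {s}.
Cut edges: s->2 (cap 5), s->sink (cap 3). Sum = 8.

8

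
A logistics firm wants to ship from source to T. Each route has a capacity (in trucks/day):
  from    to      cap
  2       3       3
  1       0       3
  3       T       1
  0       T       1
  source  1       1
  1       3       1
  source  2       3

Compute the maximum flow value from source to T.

Augment source->2->3->T: bottleneck 1. Total 1.
Augment source->1->0->T: bottleneck 1. Total 2.
No augmenting path remains in the residual graph.

2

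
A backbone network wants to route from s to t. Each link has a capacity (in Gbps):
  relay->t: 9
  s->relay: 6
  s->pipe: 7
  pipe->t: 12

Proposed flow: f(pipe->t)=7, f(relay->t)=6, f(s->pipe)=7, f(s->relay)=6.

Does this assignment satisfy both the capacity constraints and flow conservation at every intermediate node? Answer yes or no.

Yes

Every edge has 0 ≤ f(e) ≤ cap(e).
At each intermediate node, inflow equals outflow.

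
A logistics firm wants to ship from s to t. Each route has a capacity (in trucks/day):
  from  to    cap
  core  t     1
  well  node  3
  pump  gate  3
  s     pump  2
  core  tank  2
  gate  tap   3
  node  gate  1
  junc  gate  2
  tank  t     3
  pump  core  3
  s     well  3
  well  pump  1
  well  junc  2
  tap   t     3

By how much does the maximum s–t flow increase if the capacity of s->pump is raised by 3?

Original max flow = 5.
After raising cap(s->pump), augmenting paths through that edge carry 1 more unit.
New max flow = 6. Increase = 1.

1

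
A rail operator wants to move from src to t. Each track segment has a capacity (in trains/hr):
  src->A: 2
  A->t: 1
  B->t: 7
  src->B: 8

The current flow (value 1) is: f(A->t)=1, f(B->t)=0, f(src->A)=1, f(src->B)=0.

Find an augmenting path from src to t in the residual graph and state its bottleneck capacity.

src->B->t, bottleneck 7

Residual along src->B->t: src->B: 8, B->t: 7.
Bottleneck = min = 7.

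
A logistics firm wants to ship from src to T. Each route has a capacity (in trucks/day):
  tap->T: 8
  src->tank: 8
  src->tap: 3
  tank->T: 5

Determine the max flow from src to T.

8

Augment src->tank->T: bottleneck 5. Total 5.
Augment src->tap->T: bottleneck 3. Total 8.
No augmenting path remains in the residual graph.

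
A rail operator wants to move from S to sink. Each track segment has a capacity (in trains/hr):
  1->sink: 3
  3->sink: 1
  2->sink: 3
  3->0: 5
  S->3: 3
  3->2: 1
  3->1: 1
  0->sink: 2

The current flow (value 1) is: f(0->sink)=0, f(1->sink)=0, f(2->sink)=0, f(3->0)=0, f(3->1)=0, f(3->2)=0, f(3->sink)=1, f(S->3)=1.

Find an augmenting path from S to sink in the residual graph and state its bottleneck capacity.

Residual along S->3->1->sink: S->3: 2, 3->1: 1, 1->sink: 3.
Bottleneck = min = 1.

S->3->1->sink, bottleneck 1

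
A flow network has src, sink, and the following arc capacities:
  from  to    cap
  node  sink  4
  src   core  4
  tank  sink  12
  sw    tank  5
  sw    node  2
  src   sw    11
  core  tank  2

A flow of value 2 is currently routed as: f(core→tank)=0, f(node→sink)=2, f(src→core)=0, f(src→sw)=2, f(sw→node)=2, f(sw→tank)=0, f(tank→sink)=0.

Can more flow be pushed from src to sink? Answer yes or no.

Yes

Residual path src→sw→tank→sink has bottleneck 5 > 0.
Pushing 5 along it raises the flow to 7, so the given flow is not maximum.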